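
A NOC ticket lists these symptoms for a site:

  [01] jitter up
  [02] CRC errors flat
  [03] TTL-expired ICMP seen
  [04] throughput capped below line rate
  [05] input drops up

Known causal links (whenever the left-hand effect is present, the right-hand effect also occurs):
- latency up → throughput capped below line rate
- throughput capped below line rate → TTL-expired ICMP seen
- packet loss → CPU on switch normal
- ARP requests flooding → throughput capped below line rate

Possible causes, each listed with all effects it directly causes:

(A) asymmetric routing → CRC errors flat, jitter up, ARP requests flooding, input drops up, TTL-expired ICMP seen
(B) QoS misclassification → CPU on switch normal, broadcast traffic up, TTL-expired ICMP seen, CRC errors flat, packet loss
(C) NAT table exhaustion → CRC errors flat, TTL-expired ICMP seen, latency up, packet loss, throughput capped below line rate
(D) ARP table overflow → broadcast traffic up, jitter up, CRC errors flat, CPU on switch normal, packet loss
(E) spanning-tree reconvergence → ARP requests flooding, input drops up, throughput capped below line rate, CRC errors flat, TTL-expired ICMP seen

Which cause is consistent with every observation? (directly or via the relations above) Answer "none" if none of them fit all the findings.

For each candidate, compare predicted effects to what was observed:
(A) asymmetric routing — jitter up ✓; CRC errors flat ✓; TTL-expired ICMP seen ✓; throughput capped below line rate ✓ (through ARP requests flooding → throughput capped below line rate); input drops up ✓
(B) QoS misclassification — jitter up ✗; CRC errors flat ✓; TTL-expired ICMP seen ✓; throughput capped below line rate ✗; input drops up ✗
(C) NAT table exhaustion — does not account for jitter up, input drops up
(D) ARP table overflow — does not account for TTL-expired ICMP seen, throughput capped below line rate, input drops up
(E) spanning-tree reconvergence — does not account for jitter up
Only (A) is consistent with every observation.

A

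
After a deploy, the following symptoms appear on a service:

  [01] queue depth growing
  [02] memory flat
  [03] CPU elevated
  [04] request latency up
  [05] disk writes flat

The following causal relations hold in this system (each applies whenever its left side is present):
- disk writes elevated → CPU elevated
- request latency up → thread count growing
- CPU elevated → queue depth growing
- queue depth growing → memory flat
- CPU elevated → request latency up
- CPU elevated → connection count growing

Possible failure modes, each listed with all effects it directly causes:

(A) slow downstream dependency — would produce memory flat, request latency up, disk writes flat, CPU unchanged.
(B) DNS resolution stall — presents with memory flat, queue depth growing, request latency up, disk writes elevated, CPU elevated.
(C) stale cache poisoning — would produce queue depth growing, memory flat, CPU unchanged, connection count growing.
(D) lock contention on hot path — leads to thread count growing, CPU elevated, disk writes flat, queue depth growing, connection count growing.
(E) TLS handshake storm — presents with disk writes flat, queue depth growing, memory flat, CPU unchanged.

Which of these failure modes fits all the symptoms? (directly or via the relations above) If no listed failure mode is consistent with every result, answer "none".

D

Per-candidate check:
(A) slow downstream dependency — queue depth growing ✗; memory flat ✓; CPU elevated ✗; request latency up ✓; disk writes flat ✓
(B) DNS resolution stall — fails on disk writes flat (predicts disk writes elevated, not disk writes flat)
(C) stale cache poisoning — queue depth growing ✓; memory flat ✓; CPU elevated ✗; request latency up ✗; disk writes flat ✗
(D) lock contention on hot path — queue depth growing ✓; memory flat ✓ (by queue depth growing → memory flat); CPU elevated ✓; request latency up ✓ (by CPU elevated → request latency up); disk writes flat ✓
(E) TLS handshake storm — queue depth growing ✓; memory flat ✓; CPU elevated ✗; request latency up ✗; disk writes flat ✓
(D) alone accounts for all the evidence.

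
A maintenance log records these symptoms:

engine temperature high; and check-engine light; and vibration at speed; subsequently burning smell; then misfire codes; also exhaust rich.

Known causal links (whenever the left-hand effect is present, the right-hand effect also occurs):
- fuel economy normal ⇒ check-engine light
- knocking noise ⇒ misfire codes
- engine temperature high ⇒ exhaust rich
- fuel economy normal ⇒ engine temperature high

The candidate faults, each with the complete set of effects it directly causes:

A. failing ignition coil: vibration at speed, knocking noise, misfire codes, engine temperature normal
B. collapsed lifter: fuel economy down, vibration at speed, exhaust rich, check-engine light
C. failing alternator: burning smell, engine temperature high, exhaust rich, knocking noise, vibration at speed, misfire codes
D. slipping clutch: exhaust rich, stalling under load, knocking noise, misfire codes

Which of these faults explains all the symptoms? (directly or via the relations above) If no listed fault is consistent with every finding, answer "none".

none

Checking each candidate against the observations:
(A) failing ignition coil — engine temperature high ✗; check-engine light ✗; vibration at speed ✓; burning smell ✗; misfire codes ✓; exhaust rich ✗
(B) collapsed lifter — engine temperature high ✗; check-engine light ✓; vibration at speed ✓; burning smell ✗; misfire codes ✗; exhaust rich ✓
(C) failing alternator — engine temperature high ✓; check-engine light ✗; vibration at speed ✓; burning smell ✓; misfire codes ✓; exhaust rich ✓
(D) slipping clutch — engine temperature high ✗; check-engine light ✗; vibration at speed ✗; burning smell ✗; misfire codes ✓; exhaust rich ✓
No candidate is consistent with all observations.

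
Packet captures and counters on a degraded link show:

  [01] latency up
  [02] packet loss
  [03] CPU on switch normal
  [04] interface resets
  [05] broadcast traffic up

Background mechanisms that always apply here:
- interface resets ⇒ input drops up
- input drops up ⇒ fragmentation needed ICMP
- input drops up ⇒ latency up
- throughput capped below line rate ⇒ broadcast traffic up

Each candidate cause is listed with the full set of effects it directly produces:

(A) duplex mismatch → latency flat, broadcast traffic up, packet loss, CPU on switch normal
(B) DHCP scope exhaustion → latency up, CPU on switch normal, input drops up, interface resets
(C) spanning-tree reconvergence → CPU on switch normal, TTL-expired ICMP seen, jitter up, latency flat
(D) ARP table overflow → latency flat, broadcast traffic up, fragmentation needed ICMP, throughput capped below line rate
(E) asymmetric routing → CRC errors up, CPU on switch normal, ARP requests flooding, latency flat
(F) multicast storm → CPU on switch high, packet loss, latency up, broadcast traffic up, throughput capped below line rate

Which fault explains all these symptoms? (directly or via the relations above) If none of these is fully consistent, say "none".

Checking each candidate against the observations:
(A) duplex mismatch — latency up NO; packet loss yes; CPU on switch normal yes; interface resets NO; broadcast traffic up yes
(B) DHCP scope exhaustion — does not account for packet loss, broadcast traffic up
(C) spanning-tree reconvergence — latency up NO; packet loss NO; CPU on switch normal yes; interface resets NO; broadcast traffic up NO
(D) ARP table overflow — fails on latency up, packet loss, CPU on switch normal, interface resets (predicts latency flat, not latency up)
(E) asymmetric routing — latency up NO; packet loss NO; CPU on switch normal yes; interface resets NO; broadcast traffic up NO
(F) multicast storm — latency up yes; packet loss yes; CPU on switch normal NO; interface resets NO; broadcast traffic up yes
Every candidate fails on at least one observation.

none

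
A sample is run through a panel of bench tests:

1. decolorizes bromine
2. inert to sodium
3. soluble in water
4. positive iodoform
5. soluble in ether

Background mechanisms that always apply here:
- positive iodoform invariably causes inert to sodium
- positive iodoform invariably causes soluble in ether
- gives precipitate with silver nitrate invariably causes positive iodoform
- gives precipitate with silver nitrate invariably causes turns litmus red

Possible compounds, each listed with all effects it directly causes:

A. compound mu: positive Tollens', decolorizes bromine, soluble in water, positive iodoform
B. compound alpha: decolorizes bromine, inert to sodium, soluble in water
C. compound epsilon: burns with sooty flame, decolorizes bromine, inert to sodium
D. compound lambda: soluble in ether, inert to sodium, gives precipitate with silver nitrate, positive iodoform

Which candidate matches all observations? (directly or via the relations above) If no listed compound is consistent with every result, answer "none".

A

Testing each hypothesis:
(A) compound mu — decolorizes bromine +; inert to sodium + (by positive iodoform → inert to sodium); soluble in water +; positive iodoform +; soluble in ether + (by positive iodoform → soluble in ether)
(B) compound alpha — decolorizes bromine +; inert to sodium +; soluble in water +; positive iodoform -; soluble in ether -
(C) compound epsilon — does not account for soluble in water, positive iodoform, soluble in ether
(D) compound lambda — does not account for decolorizes bromine, soluble in water
Only (A) is consistent with every observation.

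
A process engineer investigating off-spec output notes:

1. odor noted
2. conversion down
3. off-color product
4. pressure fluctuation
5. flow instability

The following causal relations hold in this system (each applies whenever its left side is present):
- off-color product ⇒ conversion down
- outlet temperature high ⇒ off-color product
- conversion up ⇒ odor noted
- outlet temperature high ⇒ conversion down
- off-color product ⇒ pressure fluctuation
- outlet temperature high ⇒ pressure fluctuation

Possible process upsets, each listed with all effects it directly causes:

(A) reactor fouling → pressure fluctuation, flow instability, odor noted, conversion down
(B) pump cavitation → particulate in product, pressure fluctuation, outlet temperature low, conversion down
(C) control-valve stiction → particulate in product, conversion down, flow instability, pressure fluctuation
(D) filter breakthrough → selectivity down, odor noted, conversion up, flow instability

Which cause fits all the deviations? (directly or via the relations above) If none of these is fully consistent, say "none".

Testing each hypothesis:
(A) reactor fouling — odor noted match; conversion down match; off-color product miss; pressure fluctuation match; flow instability match
(B) pump cavitation — odor noted miss; conversion down match; off-color product miss; pressure fluctuation match; flow instability miss
(C) control-valve stiction — odor noted miss; conversion down match; off-color product miss; pressure fluctuation match; flow instability match
(D) filter breakthrough — fails on conversion down, off-color product, pressure fluctuation (predicts conversion up, not conversion down)
None of the listed candidates fits everything.

none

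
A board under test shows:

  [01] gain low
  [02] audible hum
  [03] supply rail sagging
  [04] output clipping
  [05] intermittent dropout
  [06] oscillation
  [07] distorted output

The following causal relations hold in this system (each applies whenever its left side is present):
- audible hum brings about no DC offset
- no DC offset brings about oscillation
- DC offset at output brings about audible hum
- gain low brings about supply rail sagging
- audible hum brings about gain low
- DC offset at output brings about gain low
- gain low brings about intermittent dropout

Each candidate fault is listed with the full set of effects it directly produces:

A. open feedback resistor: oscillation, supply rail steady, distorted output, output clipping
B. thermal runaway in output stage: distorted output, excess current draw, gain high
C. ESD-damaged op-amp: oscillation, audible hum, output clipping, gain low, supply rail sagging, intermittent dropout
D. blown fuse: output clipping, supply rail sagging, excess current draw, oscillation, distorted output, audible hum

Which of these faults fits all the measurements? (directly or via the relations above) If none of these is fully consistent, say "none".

For each candidate, compare predicted effects to what was observed:
(A) open feedback resistor — fails on gain low, audible hum, supply rail sagging, intermittent dropout (predicts supply rail steady, not supply rail sagging)
(B) thermal runaway in output stage — gain low -; audible hum -; supply rail sagging -; output clipping -; intermittent dropout -; oscillation -; distorted output +
(C) ESD-damaged op-amp — gain low +; audible hum +; supply rail sagging +; output clipping +; intermittent dropout +; oscillation +; distorted output -
(D) blown fuse — gain low + (through audible hum → gain low); audible hum +; supply rail sagging +; output clipping +; intermittent dropout + (through audible hum → gain low → intermittent dropout); oscillation +; distorted output +
Only (D) is consistent with every observation.

D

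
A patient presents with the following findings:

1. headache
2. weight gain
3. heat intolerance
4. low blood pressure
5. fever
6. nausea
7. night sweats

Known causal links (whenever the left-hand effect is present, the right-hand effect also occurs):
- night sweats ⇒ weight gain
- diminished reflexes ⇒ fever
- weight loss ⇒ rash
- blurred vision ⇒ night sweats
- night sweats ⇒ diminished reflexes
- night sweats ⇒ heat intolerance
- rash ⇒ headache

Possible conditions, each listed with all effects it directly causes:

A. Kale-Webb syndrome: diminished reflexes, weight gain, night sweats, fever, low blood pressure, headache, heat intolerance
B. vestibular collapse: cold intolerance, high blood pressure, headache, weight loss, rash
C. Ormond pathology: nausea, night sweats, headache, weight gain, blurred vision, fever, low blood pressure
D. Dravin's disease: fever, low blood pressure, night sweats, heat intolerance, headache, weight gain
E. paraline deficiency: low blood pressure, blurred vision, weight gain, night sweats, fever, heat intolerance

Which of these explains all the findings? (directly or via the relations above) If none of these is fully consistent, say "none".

C

Per-candidate check:
(A) Kale-Webb syndrome — headache yes; weight gain yes; heat intolerance yes; low blood pressure yes; fever yes; nausea NO; night sweats yes
(B) vestibular collapse — headache yes; weight gain NO; heat intolerance NO; low blood pressure NO; fever NO; nausea NO; night sweats NO
(C) Ormond pathology — headache yes; weight gain yes; heat intolerance yes (by night sweats → heat intolerance); low blood pressure yes; fever yes; nausea yes; night sweats yes
(D) Dravin's disease — headache yes; weight gain yes; heat intolerance yes; low blood pressure yes; fever yes; nausea NO; night sweats yes
(E) paraline deficiency — does not account for headache, nausea
(C) is the only candidate with no mismatches.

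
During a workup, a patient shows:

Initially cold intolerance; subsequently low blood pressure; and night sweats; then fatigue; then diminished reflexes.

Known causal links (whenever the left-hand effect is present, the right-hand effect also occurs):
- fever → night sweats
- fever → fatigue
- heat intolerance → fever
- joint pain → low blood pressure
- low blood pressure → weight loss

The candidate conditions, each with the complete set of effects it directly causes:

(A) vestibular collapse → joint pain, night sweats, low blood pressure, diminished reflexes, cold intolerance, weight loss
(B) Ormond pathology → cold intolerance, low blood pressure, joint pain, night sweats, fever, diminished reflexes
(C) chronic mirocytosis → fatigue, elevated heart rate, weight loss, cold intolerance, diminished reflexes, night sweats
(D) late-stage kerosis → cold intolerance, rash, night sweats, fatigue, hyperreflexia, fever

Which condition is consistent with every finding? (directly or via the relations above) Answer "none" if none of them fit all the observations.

B

For each candidate, compare predicted effects to what was observed:
(A) vestibular collapse — cold intolerance match; low blood pressure match; night sweats match; fatigue miss; diminished reflexes match
(B) Ormond pathology — accounts for every observation (fatigue through fever → fatigue)
(C) chronic mirocytosis — does not account for low blood pressure
(D) late-stage kerosis — fails on low blood pressure, diminished reflexes (predicts hyperreflexia, not diminished reflexes)
(B) alone accounts for all the evidence.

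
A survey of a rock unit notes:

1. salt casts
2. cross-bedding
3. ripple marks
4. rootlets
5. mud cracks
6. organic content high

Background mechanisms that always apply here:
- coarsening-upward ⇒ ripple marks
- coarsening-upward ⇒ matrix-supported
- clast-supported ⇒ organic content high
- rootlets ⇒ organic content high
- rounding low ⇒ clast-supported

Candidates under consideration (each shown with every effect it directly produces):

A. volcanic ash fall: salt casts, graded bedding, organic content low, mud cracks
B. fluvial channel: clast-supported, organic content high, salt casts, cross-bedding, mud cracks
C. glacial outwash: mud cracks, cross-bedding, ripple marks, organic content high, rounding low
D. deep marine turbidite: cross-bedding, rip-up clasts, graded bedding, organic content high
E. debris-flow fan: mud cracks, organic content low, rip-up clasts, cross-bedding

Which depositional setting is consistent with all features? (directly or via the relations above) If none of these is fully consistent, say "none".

none

Checking each candidate against the observations:
(A) volcanic ash fall — salt casts match; cross-bedding miss; ripple marks miss; rootlets miss; mud cracks match; organic content high miss
(B) fluvial channel — does not account for ripple marks, rootlets
(C) glacial outwash — does not account for salt casts, rootlets
(D) deep marine turbidite — salt casts miss; cross-bedding match; ripple marks miss; rootlets miss; mud cracks miss; organic content high match
(E) debris-flow fan — salt casts miss; cross-bedding match; ripple marks miss; rootlets miss; mud cracks match; organic content high miss
Every candidate fails on at least one observation.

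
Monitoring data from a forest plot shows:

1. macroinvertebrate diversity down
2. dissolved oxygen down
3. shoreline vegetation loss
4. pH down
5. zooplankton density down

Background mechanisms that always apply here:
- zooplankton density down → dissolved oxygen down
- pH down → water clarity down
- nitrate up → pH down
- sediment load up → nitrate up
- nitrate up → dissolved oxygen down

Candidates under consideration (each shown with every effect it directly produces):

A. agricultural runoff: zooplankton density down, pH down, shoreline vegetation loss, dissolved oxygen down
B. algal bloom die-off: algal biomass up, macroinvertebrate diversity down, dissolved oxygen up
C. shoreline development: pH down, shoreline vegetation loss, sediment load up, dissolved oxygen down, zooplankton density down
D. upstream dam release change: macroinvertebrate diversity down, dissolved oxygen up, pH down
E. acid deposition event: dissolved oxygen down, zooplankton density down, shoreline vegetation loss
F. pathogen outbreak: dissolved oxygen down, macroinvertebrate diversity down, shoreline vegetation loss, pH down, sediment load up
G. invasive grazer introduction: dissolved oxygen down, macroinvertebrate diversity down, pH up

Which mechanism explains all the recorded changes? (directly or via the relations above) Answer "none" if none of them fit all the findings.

Checking each candidate against the observations:
(A) agricultural runoff — does not account for macroinvertebrate diversity down
(B) algal bloom die-off — macroinvertebrate diversity down +; dissolved oxygen down -; shoreline vegetation loss -; pH down -; zooplankton density down -
(C) shoreline development — does not account for macroinvertebrate diversity down
(D) upstream dam release change — fails on dissolved oxygen down, shoreline vegetation loss, zooplankton density down (predicts dissolved oxygen up, not dissolved oxygen down)
(E) acid deposition event — macroinvertebrate diversity down -; dissolved oxygen down +; shoreline vegetation loss +; pH down -; zooplankton density down +
(F) pathogen outbreak — macroinvertebrate diversity down +; dissolved oxygen down +; shoreline vegetation loss +; pH down +; zooplankton density down -
(G) invasive grazer introduction — macroinvertebrate diversity down +; dissolved oxygen down +; shoreline vegetation loss -; pH down -; zooplankton density down -
Every candidate fails on at least one observation.

none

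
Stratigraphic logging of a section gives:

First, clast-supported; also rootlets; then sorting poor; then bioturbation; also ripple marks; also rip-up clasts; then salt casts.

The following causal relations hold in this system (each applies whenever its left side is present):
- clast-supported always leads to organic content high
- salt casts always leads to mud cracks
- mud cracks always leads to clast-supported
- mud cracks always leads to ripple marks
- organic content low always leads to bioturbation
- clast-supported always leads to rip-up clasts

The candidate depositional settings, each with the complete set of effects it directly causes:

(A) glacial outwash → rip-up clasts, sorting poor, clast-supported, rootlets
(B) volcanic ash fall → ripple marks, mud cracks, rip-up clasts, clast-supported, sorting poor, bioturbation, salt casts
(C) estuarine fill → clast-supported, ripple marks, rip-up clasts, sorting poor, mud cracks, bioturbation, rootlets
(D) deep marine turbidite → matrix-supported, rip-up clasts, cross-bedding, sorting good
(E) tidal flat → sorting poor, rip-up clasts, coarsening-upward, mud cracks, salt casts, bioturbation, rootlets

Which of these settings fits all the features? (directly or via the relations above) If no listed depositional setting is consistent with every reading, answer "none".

For each candidate, compare predicted effects to what was observed:
(A) glacial outwash — clast-supported +; rootlets +; sorting poor +; bioturbation -; ripple marks -; rip-up clasts +; salt casts -
(B) volcanic ash fall — clast-supported +; rootlets -; sorting poor +; bioturbation +; ripple marks +; rip-up clasts +; salt casts +
(C) estuarine fill — clast-supported +; rootlets +; sorting poor +; bioturbation +; ripple marks +; rip-up clasts +; salt casts -
(D) deep marine turbidite — fails on clast-supported, rootlets, sorting poor, bioturbation, ripple marks, salt casts (predicts matrix-supported, not clast-supported; predicts sorting good, not sorting poor)
(E) tidal flat — clast-supported + (through mud cracks → clast-supported); rootlets +; sorting poor +; bioturbation +; ripple marks + (through mud cracks → ripple marks); rip-up clasts +; salt casts +
(E) is the only candidate with no mismatches.

E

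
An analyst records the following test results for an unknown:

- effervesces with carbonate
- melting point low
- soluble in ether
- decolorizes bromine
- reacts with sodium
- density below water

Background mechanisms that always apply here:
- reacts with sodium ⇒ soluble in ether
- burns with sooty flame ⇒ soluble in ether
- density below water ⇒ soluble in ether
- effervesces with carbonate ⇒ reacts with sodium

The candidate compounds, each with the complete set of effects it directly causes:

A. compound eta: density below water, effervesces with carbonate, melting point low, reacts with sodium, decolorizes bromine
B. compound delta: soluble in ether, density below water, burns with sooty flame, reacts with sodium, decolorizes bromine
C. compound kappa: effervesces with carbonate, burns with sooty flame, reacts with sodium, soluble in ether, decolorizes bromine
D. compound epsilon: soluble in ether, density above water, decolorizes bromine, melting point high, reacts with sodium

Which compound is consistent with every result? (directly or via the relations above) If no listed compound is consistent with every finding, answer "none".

A

For each candidate, compare predicted effects to what was observed:
(A) compound eta — effervesces with carbonate ✓; melting point low ✓; soluble in ether ✓ (via reacts with sodium → soluble in ether); decolorizes bromine ✓; reacts with sodium ✓; density below water ✓
(B) compound delta — effervesces with carbonate ✗; melting point low ✗; soluble in ether ✓; decolorizes bromine ✓; reacts with sodium ✓; density below water ✓
(C) compound kappa — effervesces with carbonate ✓; melting point low ✗; soluble in ether ✓; decolorizes bromine ✓; reacts with sodium ✓; density below water ✗
(D) compound epsilon — fails on effervesces with carbonate, melting point low, density below water (predicts melting point high, not melting point low; predicts density above water, not density below water)
Only (A) is consistent with every observation.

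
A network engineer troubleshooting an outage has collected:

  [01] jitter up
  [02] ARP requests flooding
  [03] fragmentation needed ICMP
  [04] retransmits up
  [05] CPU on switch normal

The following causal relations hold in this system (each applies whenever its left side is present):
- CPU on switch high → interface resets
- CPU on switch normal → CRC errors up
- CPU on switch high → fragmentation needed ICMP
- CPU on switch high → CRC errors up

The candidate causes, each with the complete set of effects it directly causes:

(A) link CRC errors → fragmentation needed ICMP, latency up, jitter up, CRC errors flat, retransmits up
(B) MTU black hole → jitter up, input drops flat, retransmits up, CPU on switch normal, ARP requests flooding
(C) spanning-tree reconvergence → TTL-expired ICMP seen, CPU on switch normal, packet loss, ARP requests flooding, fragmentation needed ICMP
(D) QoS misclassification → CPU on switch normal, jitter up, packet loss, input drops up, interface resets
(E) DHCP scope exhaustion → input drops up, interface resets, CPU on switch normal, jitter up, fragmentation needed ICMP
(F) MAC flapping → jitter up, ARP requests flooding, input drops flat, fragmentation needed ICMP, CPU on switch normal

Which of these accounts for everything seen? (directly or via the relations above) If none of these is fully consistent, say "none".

Per-candidate check:
(A) link CRC errors — does not account for ARP requests flooding, CPU on switch normal
(B) MTU black hole — jitter up +; ARP requests flooding +; fragmentation needed ICMP -; retransmits up +; CPU on switch normal +
(C) spanning-tree reconvergence — does not account for jitter up, retransmits up
(D) QoS misclassification — does not account for ARP requests flooding, fragmentation needed ICMP, retransmits up
(E) DHCP scope exhaustion — jitter up +; ARP requests flooding -; fragmentation needed ICMP +; retransmits up -; CPU on switch normal +
(F) MAC flapping — jitter up +; ARP requests flooding +; fragmentation needed ICMP +; retransmits up -; CPU on switch normal +
None of the listed candidates fits everything.

none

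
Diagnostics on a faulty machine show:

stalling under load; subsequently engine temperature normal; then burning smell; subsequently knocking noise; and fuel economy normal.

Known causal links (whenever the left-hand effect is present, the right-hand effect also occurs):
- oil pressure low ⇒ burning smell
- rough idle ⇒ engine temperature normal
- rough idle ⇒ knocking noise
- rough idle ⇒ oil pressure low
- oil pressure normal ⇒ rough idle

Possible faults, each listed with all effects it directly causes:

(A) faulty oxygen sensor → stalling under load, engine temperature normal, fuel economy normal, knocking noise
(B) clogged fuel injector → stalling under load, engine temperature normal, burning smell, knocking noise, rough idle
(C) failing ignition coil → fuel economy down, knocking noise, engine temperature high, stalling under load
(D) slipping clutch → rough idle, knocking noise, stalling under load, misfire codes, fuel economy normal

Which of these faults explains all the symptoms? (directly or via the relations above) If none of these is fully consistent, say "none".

Per-candidate check:
(A) faulty oxygen sensor — does not account for burning smell
(B) clogged fuel injector — stalling under load match; engine temperature normal match; burning smell match; knocking noise match; fuel economy normal miss
(C) failing ignition coil — fails on engine temperature normal, burning smell, fuel economy normal (predicts engine temperature high, not engine temperature normal; predicts fuel economy down, not fuel economy normal)
(D) slipping clutch — stalling under load match; engine temperature normal match (via rough idle → engine temperature normal); burning smell match (via rough idle → oil pressure low → burning smell); knocking noise match; fuel economy normal match
Only (D) is consistent with every observation.

D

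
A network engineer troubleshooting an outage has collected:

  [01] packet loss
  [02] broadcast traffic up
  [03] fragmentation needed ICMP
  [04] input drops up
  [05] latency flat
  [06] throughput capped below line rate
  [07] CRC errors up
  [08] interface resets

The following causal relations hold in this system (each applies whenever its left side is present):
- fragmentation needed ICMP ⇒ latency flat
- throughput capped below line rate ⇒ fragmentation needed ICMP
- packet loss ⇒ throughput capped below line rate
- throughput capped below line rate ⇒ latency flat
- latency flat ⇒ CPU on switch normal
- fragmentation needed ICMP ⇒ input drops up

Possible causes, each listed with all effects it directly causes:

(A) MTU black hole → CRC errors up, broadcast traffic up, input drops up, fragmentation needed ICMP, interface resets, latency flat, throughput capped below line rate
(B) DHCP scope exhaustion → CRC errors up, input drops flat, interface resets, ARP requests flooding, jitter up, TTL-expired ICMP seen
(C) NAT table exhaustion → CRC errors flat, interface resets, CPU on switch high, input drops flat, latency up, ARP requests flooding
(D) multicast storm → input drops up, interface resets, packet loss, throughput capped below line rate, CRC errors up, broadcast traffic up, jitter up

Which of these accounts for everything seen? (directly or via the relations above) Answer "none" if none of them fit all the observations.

Testing each hypothesis:
(A) MTU black hole — does not account for packet loss
(B) DHCP scope exhaustion — packet loss ✗; broadcast traffic up ✗; fragmentation needed ICMP ✗; input drops up ✗; latency flat ✗; throughput capped below line rate ✗; CRC errors up ✓; interface resets ✓
(C) NAT table exhaustion — packet loss ✗; broadcast traffic up ✗; fragmentation needed ICMP ✗; input drops up ✗; latency flat ✗; throughput capped below line rate ✗; CRC errors up ✗; interface resets ✓
(D) multicast storm — packet loss ✓; broadcast traffic up ✓; fragmentation needed ICMP ✓ (through throughput capped below line rate → fragmentation needed ICMP); input drops up ✓; latency flat ✓ (through throughput capped below line rate → latency flat); throughput capped below line rate ✓; CRC errors up ✓; interface resets ✓
(D) is the only candidate with no mismatches.

D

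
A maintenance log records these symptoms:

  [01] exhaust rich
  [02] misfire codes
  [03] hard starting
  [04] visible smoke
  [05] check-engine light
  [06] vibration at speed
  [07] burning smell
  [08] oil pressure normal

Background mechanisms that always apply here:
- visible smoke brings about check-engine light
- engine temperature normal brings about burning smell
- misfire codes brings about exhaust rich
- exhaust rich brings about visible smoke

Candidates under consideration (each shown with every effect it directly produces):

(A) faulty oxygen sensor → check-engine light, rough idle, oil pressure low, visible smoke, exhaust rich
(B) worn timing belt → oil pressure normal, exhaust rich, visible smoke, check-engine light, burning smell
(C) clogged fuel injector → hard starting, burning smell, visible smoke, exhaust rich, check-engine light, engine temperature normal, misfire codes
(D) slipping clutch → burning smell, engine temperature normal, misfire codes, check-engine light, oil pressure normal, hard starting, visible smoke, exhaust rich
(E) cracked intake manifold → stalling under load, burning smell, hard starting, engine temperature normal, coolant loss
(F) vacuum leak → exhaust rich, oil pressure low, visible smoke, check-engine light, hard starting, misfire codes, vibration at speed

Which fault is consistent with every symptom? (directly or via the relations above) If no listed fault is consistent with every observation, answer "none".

Per-candidate check:
(A) faulty oxygen sensor — fails on misfire codes, hard starting, vibration at speed, burning smell, oil pressure normal (predicts oil pressure low, not oil pressure normal)
(B) worn timing belt — exhaust rich +; misfire codes -; hard starting -; visible smoke +; check-engine light +; vibration at speed -; burning smell +; oil pressure normal +
(C) clogged fuel injector — does not account for vibration at speed, oil pressure normal
(D) slipping clutch — does not account for vibration at speed
(E) cracked intake manifold — exhaust rich -; misfire codes -; hard starting +; visible smoke -; check-engine light -; vibration at speed -; burning smell +; oil pressure normal -
(F) vacuum leak — exhaust rich +; misfire codes +; hard starting +; visible smoke +; check-engine light +; vibration at speed +; burning smell -; oil pressure normal -
Every candidate fails on at least one observation.

none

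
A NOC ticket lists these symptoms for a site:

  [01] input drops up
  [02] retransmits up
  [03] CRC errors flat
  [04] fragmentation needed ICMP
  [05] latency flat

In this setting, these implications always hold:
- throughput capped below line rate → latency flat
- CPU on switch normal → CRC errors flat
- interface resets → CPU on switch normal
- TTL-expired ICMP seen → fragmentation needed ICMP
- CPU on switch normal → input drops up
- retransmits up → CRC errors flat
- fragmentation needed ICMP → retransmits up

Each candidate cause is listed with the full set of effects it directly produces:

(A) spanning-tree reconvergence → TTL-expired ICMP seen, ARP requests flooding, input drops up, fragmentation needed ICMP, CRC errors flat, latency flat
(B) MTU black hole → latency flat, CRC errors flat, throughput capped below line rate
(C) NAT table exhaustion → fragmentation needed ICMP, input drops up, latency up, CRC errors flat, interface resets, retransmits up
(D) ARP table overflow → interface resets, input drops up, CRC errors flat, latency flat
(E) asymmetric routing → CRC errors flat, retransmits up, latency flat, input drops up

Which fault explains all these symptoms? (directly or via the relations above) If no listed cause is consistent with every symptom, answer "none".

Testing each hypothesis:
(A) spanning-tree reconvergence — accounts for every observation (retransmits up by fragmentation needed ICMP → retransmits up)
(B) MTU black hole — input drops up ✗; retransmits up ✗; CRC errors flat ✓; fragmentation needed ICMP ✗; latency flat ✓
(C) NAT table exhaustion — input drops up ✓; retransmits up ✓; CRC errors flat ✓; fragmentation needed ICMP ✓; latency flat ✗
(D) ARP table overflow — input drops up ✓; retransmits up ✗; CRC errors flat ✓; fragmentation needed ICMP ✗; latency flat ✓
(E) asymmetric routing — input drops up ✓; retransmits up ✓; CRC errors flat ✓; fragmentation needed ICMP ✗; latency flat ✓
(A) is the only candidate with no mismatches.

A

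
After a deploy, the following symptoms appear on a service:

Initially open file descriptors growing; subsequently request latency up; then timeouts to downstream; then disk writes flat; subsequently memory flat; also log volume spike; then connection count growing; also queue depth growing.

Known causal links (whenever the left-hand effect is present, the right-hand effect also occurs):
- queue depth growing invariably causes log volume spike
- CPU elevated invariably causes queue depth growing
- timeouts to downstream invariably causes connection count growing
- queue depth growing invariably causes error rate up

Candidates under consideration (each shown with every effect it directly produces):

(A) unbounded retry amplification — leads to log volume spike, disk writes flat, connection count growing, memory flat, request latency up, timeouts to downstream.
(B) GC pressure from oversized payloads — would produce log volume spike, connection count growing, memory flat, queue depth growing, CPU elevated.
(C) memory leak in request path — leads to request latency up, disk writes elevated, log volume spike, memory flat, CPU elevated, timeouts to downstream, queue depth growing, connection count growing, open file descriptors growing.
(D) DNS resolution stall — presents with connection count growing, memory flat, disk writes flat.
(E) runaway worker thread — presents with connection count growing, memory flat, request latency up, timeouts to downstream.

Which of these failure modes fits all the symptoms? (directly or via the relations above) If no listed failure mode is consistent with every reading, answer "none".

Testing each hypothesis:
(A) unbounded retry amplification — does not account for open file descriptors growing, queue depth growing
(B) GC pressure from oversized payloads — open file descriptors growing -; request latency up -; timeouts to downstream -; disk writes flat -; memory flat +; log volume spike +; connection count growing +; queue depth growing +
(C) memory leak in request path — fails on disk writes flat (predicts disk writes elevated, not disk writes flat)
(D) DNS resolution stall — does not account for open file descriptors growing, request latency up, timeouts to downstream, log volume spike, queue depth growing
(E) runaway worker thread — open file descriptors growing -; request latency up +; timeouts to downstream +; disk writes flat -; memory flat +; log volume spike -; connection count growing +; queue depth growing -
No candidate is consistent with all observations.

none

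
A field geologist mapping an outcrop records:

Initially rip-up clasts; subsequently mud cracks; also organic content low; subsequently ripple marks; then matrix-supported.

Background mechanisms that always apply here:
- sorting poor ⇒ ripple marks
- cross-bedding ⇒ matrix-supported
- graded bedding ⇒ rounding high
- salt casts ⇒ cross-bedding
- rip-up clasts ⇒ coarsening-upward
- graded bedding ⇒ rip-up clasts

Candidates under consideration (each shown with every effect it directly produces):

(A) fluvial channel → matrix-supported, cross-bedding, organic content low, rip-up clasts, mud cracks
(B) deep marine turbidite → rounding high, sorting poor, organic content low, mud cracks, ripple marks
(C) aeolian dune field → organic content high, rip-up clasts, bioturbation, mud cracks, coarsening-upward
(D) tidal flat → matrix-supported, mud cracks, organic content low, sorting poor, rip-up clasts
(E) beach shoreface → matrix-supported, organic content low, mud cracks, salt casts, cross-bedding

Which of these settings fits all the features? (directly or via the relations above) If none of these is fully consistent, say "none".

D

Per-candidate check:
(A) fluvial channel — rip-up clasts +; mud cracks +; organic content low +; ripple marks -; matrix-supported +
(B) deep marine turbidite — rip-up clasts -; mud cracks +; organic content low +; ripple marks +; matrix-supported -
(C) aeolian dune field — fails on organic content low, ripple marks, matrix-supported (predicts organic content high, not organic content low)
(D) tidal flat — rip-up clasts +; mud cracks +; organic content low +; ripple marks + (by sorting poor → ripple marks); matrix-supported +
(E) beach shoreface — rip-up clasts -; mud cracks +; organic content low +; ripple marks -; matrix-supported +
(D) alone accounts for all the evidence.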